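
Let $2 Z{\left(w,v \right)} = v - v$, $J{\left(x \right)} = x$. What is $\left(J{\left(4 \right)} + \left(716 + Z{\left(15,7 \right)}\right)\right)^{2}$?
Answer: $518400$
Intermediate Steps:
$Z{\left(w,v \right)} = 0$ ($Z{\left(w,v \right)} = \frac{v - v}{2} = \frac{1}{2} \cdot 0 = 0$)
$\left(J{\left(4 \right)} + \left(716 + Z{\left(15,7 \right)}\right)\right)^{2} = \left(4 + \left(716 + 0\right)\right)^{2} = \left(4 + 716\right)^{2} = 720^{2} = 518400$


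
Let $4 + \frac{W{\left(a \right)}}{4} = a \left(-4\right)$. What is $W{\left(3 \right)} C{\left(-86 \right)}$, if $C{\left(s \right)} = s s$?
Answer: $-473344$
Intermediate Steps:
$W{\left(a \right)} = -16 - 16 a$ ($W{\left(a \right)} = -16 + 4 a \left(-4\right) = -16 + 4 \left(- 4 a\right) = -16 - 16 a$)
$C{\left(s \right)} = s^{2}$
$W{\left(3 \right)} C{\left(-86 \right)} = \left(-16 - 48\right) \left(-86\right)^{2} = \left(-16 - 48\right) 7396 = \left(-64\right) 7396 = -473344$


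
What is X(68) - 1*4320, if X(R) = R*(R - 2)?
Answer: 168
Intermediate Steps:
X(R) = R*(-2 + R)
X(68) - 1*4320 = 68*(-2 + 68) - 1*4320 = 68*66 - 4320 = 4488 - 4320 = 168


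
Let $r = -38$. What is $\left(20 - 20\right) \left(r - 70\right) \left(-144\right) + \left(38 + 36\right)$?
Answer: $74$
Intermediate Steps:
$\left(20 - 20\right) \left(r - 70\right) \left(-144\right) + \left(38 + 36\right) = \left(20 - 20\right) \left(-38 - 70\right) \left(-144\right) + \left(38 + 36\right) = 0 \left(-108\right) \left(-144\right) + 74 = 0 \left(-144\right) + 74 = 0 + 74 = 74$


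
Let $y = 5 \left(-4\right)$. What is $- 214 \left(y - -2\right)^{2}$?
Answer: $-69336$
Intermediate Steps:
$y = -20$
$- 214 \left(y - -2\right)^{2} = - 214 \left(-20 - -2\right)^{2} = - 214 \left(-20 + 2\right)^{2} = - 214 \left(-18\right)^{2} = \left(-214\right) 324 = -69336$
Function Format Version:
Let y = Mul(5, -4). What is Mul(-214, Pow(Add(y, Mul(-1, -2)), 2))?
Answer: -69336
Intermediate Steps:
y = -20
Mul(-214, Pow(Add(y, Mul(-1, -2)), 2)) = Mul(-214, Pow(Add(-20, Mul(-1, -2)), 2)) = Mul(-214, Pow(Add(-20, 2), 2)) = Mul(-214, Pow(-18, 2)) = Mul(-214, 324) = -69336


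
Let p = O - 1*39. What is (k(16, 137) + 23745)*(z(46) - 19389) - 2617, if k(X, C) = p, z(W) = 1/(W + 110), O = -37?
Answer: -71591630179/156 ≈ -4.5892e+8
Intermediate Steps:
z(W) = 1/(110 + W)
p = -76 (p = -37 - 1*39 = -37 - 39 = -76)
k(X, C) = -76
(k(16, 137) + 23745)*(z(46) - 19389) - 2617 = (-76 + 23745)*(1/(110 + 46) - 19389) - 2617 = 23669*(1/156 - 19389) - 2617 = 23669*(-3024683/156) - 2617 = -71591221927/156 - 2617 = -71591630179/156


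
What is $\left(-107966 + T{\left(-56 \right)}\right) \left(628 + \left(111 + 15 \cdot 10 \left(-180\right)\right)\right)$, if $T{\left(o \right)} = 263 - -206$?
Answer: $2822978717$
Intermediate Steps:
$T{\left(o \right)} = 469$ ($T{\left(o \right)} = 263 + 206 = 469$)
$\left(-107966 + T{\left(-56 \right)}\right) \left(628 + \left(111 + 15 \cdot 10 \left(-180\right)\right)\right) = \left(-107966 + 469\right) \left(628 + \left(111 + 15 \cdot 10 \left(-180\right)\right)\right) = - 107497 \left(628 + \left(111 + 150 \left(-180\right)\right)\right) = - 107497 \left(628 + \left(111 - 27000\right)\right) = - 107497 \left(628 - 26889\right) = \left(-107497\right) \left(-26261\right) = 2822978717$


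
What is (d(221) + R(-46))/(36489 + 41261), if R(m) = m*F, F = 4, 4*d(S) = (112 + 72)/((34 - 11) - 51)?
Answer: -2599/1088500 ≈ -0.0023877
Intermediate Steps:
d(S) = -23/14 (d(S) = ((112 + 72)/((34 - 11) - 51))/4 = (184/(23 - 51))/4 = (184/(-28))/4 = (184*(-1/28))/4 = (1/4)*(-46/7) = -23/14)
R(m) = 4*m (R(m) = m*4 = 4*m)
(d(221) + R(-46))/(36489 + 41261) = (-23/14 + 4*(-46))/(36489 + 41261) = (-23/14 - 184)/77750 = -2599/14*1/77750 = -2599/1088500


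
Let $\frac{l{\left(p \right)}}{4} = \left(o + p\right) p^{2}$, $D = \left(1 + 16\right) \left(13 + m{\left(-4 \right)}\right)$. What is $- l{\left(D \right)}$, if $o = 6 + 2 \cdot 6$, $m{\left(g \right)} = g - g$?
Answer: $-46691996$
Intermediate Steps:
$m{\left(g \right)} = 0$
$o = 18$ ($o = 6 + 12 = 18$)
$D = 221$ ($D = \left(1 + 16\right) \left(13 + 0\right) = 17 \cdot 13 = 221$)
$l{\left(p \right)} = 4 p^{2} \left(18 + p\right)$ ($l{\left(p \right)} = 4 \left(18 + p\right) p^{2} = 4 p^{2} \left(18 + p\right)$)
$- l{\left(D \right)} = - 4 \cdot 221^{2} \left(18 + 221\right) = - 4 \cdot 48841 \cdot 239 = \left(-1\right) 46691996 = -46691996$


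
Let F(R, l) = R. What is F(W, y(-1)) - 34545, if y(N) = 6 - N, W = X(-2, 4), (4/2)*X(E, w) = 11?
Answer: -69079/2 ≈ -34540.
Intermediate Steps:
X(E, w) = 11/2 (X(E, w) = (½)*11 = 11/2)
W = 11/2 ≈ 5.5000
F(W, y(-1)) - 34545 = 11/2 - 34545 = -69079/2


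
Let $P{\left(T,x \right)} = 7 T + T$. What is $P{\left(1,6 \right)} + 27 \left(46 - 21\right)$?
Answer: $683$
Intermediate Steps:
$P{\left(T,x \right)} = 8 T$
$P{\left(1,6 \right)} + 27 \left(46 - 21\right) = 8 \cdot 1 + 27 \left(46 - 21\right) = 8 + 27 \left(46 - 21\right) = 8 + 27 \cdot 25 = 8 + 675 = 683$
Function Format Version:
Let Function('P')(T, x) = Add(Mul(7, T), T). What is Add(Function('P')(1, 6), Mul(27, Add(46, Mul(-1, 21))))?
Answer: 683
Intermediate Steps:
Function('P')(T, x) = Mul(8, T)
Add(Function('P')(1, 6), Mul(27, Add(46, Mul(-1, 21)))) = Add(Mul(8, 1), Mul(27, Add(46, Mul(-1, 21)))) = Add(8, Mul(27, Add(46, -21))) = Add(8, Mul(27, 25)) = Add(8, 675) = 683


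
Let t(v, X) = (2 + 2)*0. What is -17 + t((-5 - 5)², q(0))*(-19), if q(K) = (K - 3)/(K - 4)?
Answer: -17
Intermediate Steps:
q(K) = (-3 + K)/(-4 + K)
t(v, X) = 0 (t(v, X) = 4*0 = 0)
-17 + t((-5 - 5)², q(0))*(-19) = -17 + 0*(-19) = -17 + 0 = -17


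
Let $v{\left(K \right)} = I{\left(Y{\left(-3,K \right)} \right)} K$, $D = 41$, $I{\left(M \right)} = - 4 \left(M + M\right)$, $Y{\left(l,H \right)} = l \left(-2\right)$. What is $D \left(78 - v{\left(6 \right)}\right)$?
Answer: $15006$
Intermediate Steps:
$Y{\left(l,H \right)} = - 2 l$
$I{\left(M \right)} = - 8 M$ ($I{\left(M \right)} = - 4 \cdot 2 M = - 8 M$)
$v{\left(K \right)} = - 48 K$ ($v{\left(K \right)} = - 8 \left(\left(-2\right) \left(-3\right)\right) K = \left(-8\right) 6 K = - 48 K$)
$D \left(78 - v{\left(6 \right)}\right) = 41 \left(78 - \left(-48\right) 6\right) = 41 \left(78 - -288\right) = 41 \left(78 + 288\right) = 41 \cdot 366 = 15006$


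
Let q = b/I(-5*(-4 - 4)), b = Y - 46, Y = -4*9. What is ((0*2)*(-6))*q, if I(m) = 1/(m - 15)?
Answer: 0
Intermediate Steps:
Y = -36
I(m) = 1/(-15 + m)
b = -82 (b = -36 - 46 = -82)
q = -2050 (q = -(-1230 - 410*(-4 - 4)) = -82/(1/(-15 - 5*(-8))) = -82/(1/(-15 + 40)) = -82/(1/25) = -82/1/25 = -82*25 = -2050)
((0*2)*(-6))*q = ((0*2)*(-6))*(-2050) = (0*(-6))*(-2050) = 0*(-2050) = 0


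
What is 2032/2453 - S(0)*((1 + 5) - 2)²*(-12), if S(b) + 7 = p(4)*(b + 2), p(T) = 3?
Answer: -468944/2453 ≈ -191.17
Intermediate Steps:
S(b) = -1 + 3*b (S(b) = -7 + 3*(b + 2) = -7 + 3*(2 + b) = -7 + (6 + 3*b) = -1 + 3*b)
2032/2453 - S(0)*((1 + 5) - 2)²*(-12) = 2032/2453 - (-1 + 3*0)*((1 + 5) - 2)²*(-12) = 2032*(1/2453) - (-1 + 0)*(6 - 2)²*(-12) = 2032/2453 - (-1*4²)*(-12) = 2032/2453 - (-1*16)*(-12) = 2032/2453 - (-16)*(-12) = 2032/2453 - 1*192 = 2032/2453 - 192 = -468944/2453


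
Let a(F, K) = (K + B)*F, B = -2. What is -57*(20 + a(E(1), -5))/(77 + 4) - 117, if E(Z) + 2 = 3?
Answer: -3406/27 ≈ -126.15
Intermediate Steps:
E(Z) = 1 (E(Z) = -2 + 3 = 1)
a(F, K) = F*(-2 + K) (a(F, K) = (K - 2)*F = (-2 + K)*F = F*(-2 + K))
-57*(20 + a(E(1), -5))/(77 + 4) - 117 = -57*(20 + 1*(-2 - 5))/(77 + 4) - 117 = -57*(20 + 1*(-7))/81 - 117 = -57*(20 - 7)/81 - 117 = -741/81 - 117 = -57*13/81 - 117 = -247/27 - 117 = -3406/27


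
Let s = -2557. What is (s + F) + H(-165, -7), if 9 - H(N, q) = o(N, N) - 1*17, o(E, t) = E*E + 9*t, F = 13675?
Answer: -14596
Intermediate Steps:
o(E, t) = E² + 9*t
H(N, q) = 26 - N² - 9*N (H(N, q) = 9 - ((N² + 9*N) - 1*17) = 9 - ((N² + 9*N) - 17) = 9 - (-17 + N² + 9*N) = 9 + (17 - N² - 9*N) = 26 - N² - 9*N)
(s + F) + H(-165, -7) = (-2557 + 13675) + (26 - 1*(-165)² - 9*(-165)) = 11118 + (26 - 1*27225 + 1485) = 11118 + (26 - 27225 + 1485) = 11118 - 25714 = -14596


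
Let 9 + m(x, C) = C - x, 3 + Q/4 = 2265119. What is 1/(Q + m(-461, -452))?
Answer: 1/9060464 ≈ 1.1037e-7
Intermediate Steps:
Q = 9060464 (Q = -12 + 4*2265119 = -12 + 9060476 = 9060464)
m(x, C) = -9 + C - x (m(x, C) = -9 + (C - x) = -9 + C - x)
1/(Q + m(-461, -452)) = 1/(9060464 + (-9 - 452 - 1*(-461))) = 1/(9060464 + (-9 - 452 + 461)) = 1/(9060464 + 0) = 1/9060464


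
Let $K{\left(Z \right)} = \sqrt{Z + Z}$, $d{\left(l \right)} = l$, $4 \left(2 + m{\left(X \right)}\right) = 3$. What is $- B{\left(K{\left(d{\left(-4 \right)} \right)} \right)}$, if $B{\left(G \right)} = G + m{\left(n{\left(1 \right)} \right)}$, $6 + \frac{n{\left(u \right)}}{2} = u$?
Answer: $\frac{5}{4} - 2 i \sqrt{2} \approx 1.25 - 2.8284 i$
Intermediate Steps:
$n{\left(u \right)} = -12 + 2 u$
$m{\left(X \right)} = - \frac{5}{4}$ ($m{\left(X \right)} = -2 + \frac{1}{4} \cdot 3 = -2 + \frac{3}{4} = - \frac{5}{4}$)
$K{\left(Z \right)} = \sqrt{2} \sqrt{Z}$ ($K{\left(Z \right)} = \sqrt{2 Z} = \sqrt{2} \sqrt{Z}$)
$B{\left(G \right)} = - \frac{5}{4} + G$ ($B{\left(G \right)} = G - \frac{5}{4} = - \frac{5}{4} + G$)
$- B{\left(K{\left(d{\left(-4 \right)} \right)} \right)} = - (- \frac{5}{4} + \sqrt{2} \sqrt{-4}) = - (- \frac{5}{4} + \sqrt{2} \cdot 2 i) = - (- \frac{5}{4} + 2 i \sqrt{2}) = \frac{5}{4} - 2 i \sqrt{2}$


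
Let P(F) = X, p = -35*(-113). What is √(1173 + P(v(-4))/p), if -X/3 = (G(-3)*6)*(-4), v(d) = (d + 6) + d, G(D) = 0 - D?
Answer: √18348949605/3955 ≈ 34.250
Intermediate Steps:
G(D) = -D
p = 3955
v(d) = 6 + 2*d (v(d) = (6 + d) + d = 6 + 2*d)
X = 216 (X = -3*-1*(-3)*6*(-4) = -3*3*6*(-4) = -54*(-4) = -3*(-72) = 216)
P(F) = 216
√(1173 + P(v(-4))/p) = √(1173 + 216/3955) = √(4639431/3955) = √18348949605/3955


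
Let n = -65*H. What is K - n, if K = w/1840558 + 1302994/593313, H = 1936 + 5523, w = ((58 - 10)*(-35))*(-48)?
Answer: 37818239366060933/78001927761 ≈ 4.8484e+5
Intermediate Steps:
w = 80640 (w = (48*(-35))*(-48) = -1680*(-48) = 80640)
H = 7459
n = -484835 (n = -65*7459 = -484835)
K = 174720056498/78001927761 (K = 80640/1840558 + 1302994/593313 = 80640*(1/1840558) + 1302994*(1/593313) = 40320/920279 + 186142/84759 = 174720056498/78001927761 ≈ 2.2399)
K - n = 174720056498/78001927761 - 1*(-484835) = 174720056498/78001927761 + 484835 = 37818239366060933/78001927761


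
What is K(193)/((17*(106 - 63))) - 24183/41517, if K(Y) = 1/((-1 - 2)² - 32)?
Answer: -45181144/77558369 ≈ -0.58254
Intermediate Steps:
K(Y) = -1/23 (K(Y) = 1/((-3)² - 32) = 1/(9 - 32) = 1/(-23) = -1/23)
K(193)/((17*(106 - 63))) - 24183/41517 = -1/(17*(106 - 63))/23 - 24183/41517 = -1/(23*(17*43)) - 24183*1/41517 = -1/23/731 - 2687/4613 = -1/23*1/731 - 2687/4613 = -1/16813 - 2687/4613 = -45181144/77558369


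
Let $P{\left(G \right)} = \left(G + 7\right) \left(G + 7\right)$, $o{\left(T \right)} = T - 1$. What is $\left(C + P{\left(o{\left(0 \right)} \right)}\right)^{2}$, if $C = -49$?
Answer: $169$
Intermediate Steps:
$o{\left(T \right)} = -1 + T$ ($o{\left(T \right)} = T - 1 = -1 + T$)
$P{\left(G \right)} = \left(7 + G\right)^{2}$ ($P{\left(G \right)} = \left(7 + G\right) \left(7 + G\right) = \left(7 + G\right)^{2}$)
$\left(C + P{\left(o{\left(0 \right)} \right)}\right)^{2} = \left(-49 + \left(7 + \left(-1 + 0\right)\right)^{2}\right)^{2} = \left(-49 + \left(7 - 1\right)^{2}\right)^{2} = \left(-49 + 6^{2}\right)^{2} = \left(-49 + 36\right)^{2} = \left(-13\right)^{2} = 169$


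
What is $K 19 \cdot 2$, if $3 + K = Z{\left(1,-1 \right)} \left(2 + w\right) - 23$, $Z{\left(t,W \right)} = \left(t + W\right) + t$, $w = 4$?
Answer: $-760$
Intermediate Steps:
$Z{\left(t,W \right)} = W + 2 t$ ($Z{\left(t,W \right)} = \left(W + t\right) + t = W + 2 t$)
$K = -20$ ($K = -3 - \left(23 - \left(-1 + 2 \cdot 1\right) \left(2 + 4\right)\right) = -3 - \left(23 - \left(-1 + 2\right) 6\right) = -3 + \left(1 \cdot 6 - 23\right) = -3 + \left(6 - 23\right) = -3 - 17 = -20$)
$K 19 \cdot 2 = \left(-20\right) 19 \cdot 2 = \left(-380\right) 2 = -760$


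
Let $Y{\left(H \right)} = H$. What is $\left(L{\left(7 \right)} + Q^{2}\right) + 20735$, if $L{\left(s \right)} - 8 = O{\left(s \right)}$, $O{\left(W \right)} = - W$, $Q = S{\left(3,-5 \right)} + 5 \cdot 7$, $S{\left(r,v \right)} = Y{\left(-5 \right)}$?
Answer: $21636$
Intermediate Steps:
$S{\left(r,v \right)} = -5$
$Q = 30$ ($Q = -5 + 5 \cdot 7 = -5 + 35 = 30$)
$L{\left(s \right)} = 8 - s$
$\left(L{\left(7 \right)} + Q^{2}\right) + 20735 = \left(\left(8 - 7\right) + 30^{2}\right) + 20735 = \left(\left(8 - 7\right) + 900\right) + 20735 = \left(1 + 900\right) + 20735 = 901 + 20735 = 21636$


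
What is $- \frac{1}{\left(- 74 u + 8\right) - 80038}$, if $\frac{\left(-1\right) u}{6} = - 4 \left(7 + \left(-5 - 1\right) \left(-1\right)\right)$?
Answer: $\frac{1}{103118} \approx 9.6976 \cdot 10^{-6}$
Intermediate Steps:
$u = 312$ ($u = - 6 \left(- 4 \left(7 + \left(-5 - 1\right) \left(-1\right)\right)\right) = - 6 \left(- 4 \left(7 - -6\right)\right) = - 6 \left(- 4 \left(7 + 6\right)\right) = - 6 \left(\left(-4\right) 13\right) = \left(-6\right) \left(-52\right) = 312$)
$- \frac{1}{\left(- 74 u + 8\right) - 80038} = - \frac{1}{\left(\left(-74\right) 312 + 8\right) - 80038} = - \frac{1}{\left(-23088 + 8\right) - 80038} = - \frac{1}{-23080 - 80038} = - \frac{1}{-103118} = \left(-1\right) \left(- \frac{1}{103118}\right) = \frac{1}{103118}$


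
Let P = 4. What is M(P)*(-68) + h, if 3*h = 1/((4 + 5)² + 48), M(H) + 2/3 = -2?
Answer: 70177/387 ≈ 181.34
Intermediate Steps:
M(H) = -8/3 (M(H) = -⅔ - 2 = -8/3)
h = 1/387 (h = 1/(3*((4 + 5)² + 48)) = 1/(3*(9² + 48)) = 1/(3*(81 + 48)) = (⅓)/129 = (⅓)*(1/129) = 1/387 ≈ 0.0025840)
M(P)*(-68) + h = -8/3*(-68) + 1/387 = 544/3 + 1/387 = 70177/387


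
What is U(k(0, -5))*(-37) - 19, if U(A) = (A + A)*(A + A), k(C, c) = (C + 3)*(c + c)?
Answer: -133219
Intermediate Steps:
k(C, c) = 2*c*(3 + C) (k(C, c) = (3 + C)*(2*c) = 2*c*(3 + C))
U(A) = 4*A² (U(A) = (2*A)*(2*A) = 4*A²)
U(k(0, -5))*(-37) - 19 = (4*(2*(-5)*(3 + 0))²)*(-37) - 19 = (4*(2*(-5)*3)²)*(-37) - 19 = (4*(-30)²)*(-37) - 19 = (4*900)*(-37) - 19 = 3600*(-37) - 19 = -133200 - 19 = -133219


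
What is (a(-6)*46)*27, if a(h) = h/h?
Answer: 1242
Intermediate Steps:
a(h) = 1
(a(-6)*46)*27 = (1*46)*27 = 46*27 = 1242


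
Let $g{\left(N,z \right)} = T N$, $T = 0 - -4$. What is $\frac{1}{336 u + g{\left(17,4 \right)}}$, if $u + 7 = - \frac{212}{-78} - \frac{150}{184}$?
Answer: $- \frac{299}{491760} \approx -0.00060802$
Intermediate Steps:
$u = - \frac{18289}{3588}$ ($u = -7 - \left(- \frac{106}{39} + \frac{75}{92}\right) = -7 - - \frac{6827}{3588} = -7 + \left(\frac{106}{39} - \frac{75}{92}\right) = -7 + \frac{6827}{3588} = - \frac{18289}{3588} \approx -5.0973$)
$T = 4$ ($T = 0 + 4 = 4$)
$g{\left(N,z \right)} = 4 N$
$\frac{1}{336 u + g{\left(17,4 \right)}} = \frac{1}{336 \left(- \frac{18289}{3588}\right) + 4 \cdot 17} = \frac{1}{- \frac{512092}{299} + 68} = \frac{1}{- \frac{491760}{299}} = - \frac{299}{491760}$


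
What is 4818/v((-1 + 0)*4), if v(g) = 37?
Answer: 4818/37 ≈ 130.22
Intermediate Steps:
4818/v((-1 + 0)*4) = 4818/37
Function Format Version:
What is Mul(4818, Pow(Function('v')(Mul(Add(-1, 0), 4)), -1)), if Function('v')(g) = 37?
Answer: Rational(4818, 37) ≈ 130.22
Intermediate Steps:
Mul(4818, Pow(Function('v')(Mul(Add(-1, 0), 4)), -1)) = Mul(4818, Pow(37, -1)) = Mul(4818, Rational(1, 37)) = Rational(4818, 37)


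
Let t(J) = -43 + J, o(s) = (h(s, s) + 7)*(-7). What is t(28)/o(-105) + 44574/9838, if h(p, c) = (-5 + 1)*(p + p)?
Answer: 132213408/29164751 ≈ 4.5333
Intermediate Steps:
h(p, c) = -8*p
o(s) = -49 + 56*s (o(s) = (-8*s + 7)*(-7) = (7 - 8*s)*(-7) = -49 + 56*s)
t(28)/o(-105) + 44574/9838 = (-43 + 28)/(-49 + 56*(-105)) + 44574/9838 = -15/(-49 - 5880) + 44574*(1/9838) = -15/(-5929) + 22287/4919 = -15*(-1/5929) + 22287/4919 = 15/5929 + 22287/4919 = 132213408/29164751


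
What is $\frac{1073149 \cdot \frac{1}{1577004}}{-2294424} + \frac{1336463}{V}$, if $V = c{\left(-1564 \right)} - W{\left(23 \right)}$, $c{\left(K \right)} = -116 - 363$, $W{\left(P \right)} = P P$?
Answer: $- \frac{277533587261185}{209324056032} \approx -1325.9$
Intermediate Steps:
$W{\left(P \right)} = P^{2}$
$c{\left(K \right)} = -479$ ($c{\left(K \right)} = -116 - 363 = -479$)
$V = -1008$ ($V = -479 - 23^{2} = -479 - 529 = -1008$)
$\frac{1073149 \cdot \frac{1}{1577004}}{-2294424} + \frac{1336463}{V} = \frac{1073149 \cdot \frac{1}{1577004}}{-2294424} + \frac{1336463}{-1008} = 1073149 \cdot \frac{1}{1577004} \left(- \frac{1}{2294424}\right) + 1336463 \left(- \frac{1}{1008}\right) = \frac{97559}{143364} \left(- \frac{1}{2294424}\right) - \frac{1336463}{1008} = - \frac{8869}{29903436576} - \frac{1336463}{1008} = - \frac{277533587261185}{209324056032}$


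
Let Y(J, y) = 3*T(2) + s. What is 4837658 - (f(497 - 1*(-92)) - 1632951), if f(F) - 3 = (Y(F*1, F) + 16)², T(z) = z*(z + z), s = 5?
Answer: 6468581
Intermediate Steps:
T(z) = 2*z² (T(z) = z*(2*z) = 2*z²)
Y(J, y) = 29 (Y(J, y) = 3*(2*2²) + 5 = 3*(2*4) + 5 = 3*8 + 5 = 24 + 5 = 29)
f(F) = 2028 (f(F) = 3 + (29 + 16)² = 3 + 45² = 3 + 2025 = 2028)
4837658 - (f(497 - 1*(-92)) - 1632951) = 4837658 - (2028 - 1632951) = 4837658 - 1*(-1630923) = 4837658 + 1630923 = 6468581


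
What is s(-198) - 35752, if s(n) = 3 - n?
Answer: -35551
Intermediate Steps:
s(-198) - 35752 = (3 - 1*(-198)) - 35752 = (3 + 198) - 35752 = 201 - 35752 = -35551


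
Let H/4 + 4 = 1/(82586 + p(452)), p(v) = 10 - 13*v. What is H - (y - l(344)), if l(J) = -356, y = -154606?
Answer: 2958208121/19180 ≈ 1.5423e+5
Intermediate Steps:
H = -306879/19180 (H = -16 + 4/(82586 + (10 - 13*452)) = -16 + 4/(82586 + (10 - 5876)) = -16 + 4/(82586 - 5866) = -16 + 4/76720 = -16 + 4*(1/76720) = -16 + 1/19180 = -306879/19180 ≈ -16.000)
H - (y - l(344)) = -306879/19180 - (-154606 - 1*(-356)) = -306879/19180 - (-154606 + 356) = -306879/19180 - 1*(-154250) = -306879/19180 + 154250 = 2958208121/19180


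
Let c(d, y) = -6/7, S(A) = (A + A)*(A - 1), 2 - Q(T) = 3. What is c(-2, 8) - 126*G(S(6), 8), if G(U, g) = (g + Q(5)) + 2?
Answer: -7944/7 ≈ -1134.9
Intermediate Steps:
Q(T) = -1 (Q(T) = 2 - 1*3 = 2 - 3 = -1)
S(A) = 2*A*(-1 + A) (S(A) = (2*A)*(-1 + A) = 2*A*(-1 + A))
c(d, y) = -6/7 (c(d, y) = -6*⅐ = -6/7)
G(U, g) = 1 + g (G(U, g) = (g - 1) + 2 = (-1 + g) + 2 = 1 + g)
c(-2, 8) - 126*G(S(6), 8) = -6/7 - 126*(1 + 8) = -6/7 - 126*9 = -6/7 - 1134 = -7944/7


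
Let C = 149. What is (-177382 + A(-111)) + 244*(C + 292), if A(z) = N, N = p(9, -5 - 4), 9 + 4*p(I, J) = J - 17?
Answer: -279147/4 ≈ -69787.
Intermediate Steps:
p(I, J) = -13/2 + J/4 (p(I, J) = -9/4 + (J - 17)/4 = -9/4 + (-17 + J)/4 = -9/4 + (-17/4 + J/4) = -13/2 + J/4)
N = -35/4 (N = -13/2 + (-5 - 4)/4 = -13/2 + (¼)*(-9) = -13/2 - 9/4 = -35/4 ≈ -8.7500)
A(z) = -35/4
(-177382 + A(-111)) + 244*(C + 292) = (-177382 - 35/4) + 244*(149 + 292) = -709563/4 + 244*441 = -709563/4 + 107604 = -279147/4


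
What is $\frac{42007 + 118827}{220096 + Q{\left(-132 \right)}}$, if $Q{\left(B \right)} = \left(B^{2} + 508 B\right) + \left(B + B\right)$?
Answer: $\frac{80417}{85100} \approx 0.94497$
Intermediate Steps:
$Q{\left(B \right)} = B^{2} + 510 B$ ($Q{\left(B \right)} = \left(B^{2} + 508 B\right) + 2 B = B^{2} + 510 B$)
$\frac{42007 + 118827}{220096 + Q{\left(-132 \right)}} = \frac{42007 + 118827}{220096 - 132 \left(510 - 132\right)} = \frac{160834}{220096 - 49896} = \frac{160834}{170200} = 160834 \cdot \frac{1}{170200} = \frac{80417}{85100}$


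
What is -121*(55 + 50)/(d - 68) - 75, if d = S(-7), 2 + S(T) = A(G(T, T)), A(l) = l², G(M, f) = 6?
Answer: 10155/34 ≈ 298.68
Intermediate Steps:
S(T) = 34 (S(T) = -2 + 6² = -2 + 36 = 34)
d = 34
-121*(55 + 50)/(d - 68) - 75 = -121*(55 + 50)/(34 - 68) - 75 = -12705/(-34) - 75 = -12705*(-1)/34 - 75 = -121*(-105/34) - 75 = 12705/34 - 75 = 10155/34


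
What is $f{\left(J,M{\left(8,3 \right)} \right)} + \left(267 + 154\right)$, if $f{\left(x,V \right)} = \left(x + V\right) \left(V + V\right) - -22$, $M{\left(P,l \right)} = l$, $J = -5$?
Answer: $431$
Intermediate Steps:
$f{\left(x,V \right)} = 22 + 2 V \left(V + x\right)$ ($f{\left(x,V \right)} = \left(V + x\right) 2 V + 22 = 2 V \left(V + x\right) + 22 = 22 + 2 V \left(V + x\right)$)
$f{\left(J,M{\left(8,3 \right)} \right)} + \left(267 + 154\right) = \left(22 + 2 \cdot 3^{2} + 2 \cdot 3 \left(-5\right)\right) + \left(267 + 154\right) = \left(22 + 2 \cdot 9 - 30\right) + 421 = \left(22 + 18 - 30\right) + 421 = 10 + 421 = 431$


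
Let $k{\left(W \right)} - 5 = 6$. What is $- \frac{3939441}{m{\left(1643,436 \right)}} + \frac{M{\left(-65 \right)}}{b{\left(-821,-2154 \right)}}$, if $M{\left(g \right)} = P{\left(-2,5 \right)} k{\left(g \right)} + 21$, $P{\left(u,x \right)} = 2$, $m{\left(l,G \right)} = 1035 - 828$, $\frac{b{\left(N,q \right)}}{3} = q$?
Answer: $- \frac{2828519627}{148626} \approx -19031.0$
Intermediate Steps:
$k{\left(W \right)} = 11$ ($k{\left(W \right)} = 5 + 6 = 11$)
$b{\left(N,q \right)} = 3 q$
$m{\left(l,G \right)} = 207$
$M{\left(g \right)} = 43$ ($M{\left(g \right)} = 2 \cdot 11 + 21 = 22 + 21 = 43$)
$- \frac{3939441}{m{\left(1643,436 \right)}} + \frac{M{\left(-65 \right)}}{b{\left(-821,-2154 \right)}} = - \frac{3939441}{207} + \frac{43}{3 \left(-2154\right)} = \left(-3939441\right) \frac{1}{207} + \frac{43}{-6462} = - \frac{1313147}{69} + 43 \left(- \frac{1}{6462}\right) = - \frac{1313147}{69} - \frac{43}{6462} = - \frac{2828519627}{148626}$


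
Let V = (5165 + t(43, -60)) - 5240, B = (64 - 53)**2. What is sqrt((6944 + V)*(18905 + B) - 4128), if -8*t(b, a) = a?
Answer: sqrt(130828161) ≈ 11438.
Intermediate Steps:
t(b, a) = -a/8
B = 121 (B = 11**2 = 121)
V = -135/2 (V = (5165 - 1/8*(-60)) - 5240 = (5165 + 15/2) - 5240 = 10345/2 - 5240 = -135/2 ≈ -67.500)
sqrt((6944 + V)*(18905 + B) - 4128) = sqrt((6944 - 135/2)*(18905 + 121) - 4128) = sqrt((13753/2)*19026 - 4128) = sqrt(130832289 - 4128) = sqrt(130828161)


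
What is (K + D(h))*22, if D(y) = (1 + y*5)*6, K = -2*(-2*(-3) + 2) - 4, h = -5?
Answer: -3608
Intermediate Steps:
K = -20 (K = -2*(6 + 2) - 4 = -2*8 - 4 = -16 - 4 = -20)
D(y) = 6 + 30*y (D(y) = (1 + 5*y)*6 = 6 + 30*y)
(K + D(h))*22 = (-20 + (6 + 30*(-5)))*22 = (-20 + (6 - 150))*22 = (-20 - 144)*22 = -164*22 = -3608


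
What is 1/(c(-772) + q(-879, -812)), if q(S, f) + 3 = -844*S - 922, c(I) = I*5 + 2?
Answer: 1/737093 ≈ 1.3567e-6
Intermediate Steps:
c(I) = 2 + 5*I (c(I) = 5*I + 2 = 2 + 5*I)
q(S, f) = -925 - 844*S (q(S, f) = -3 + (-844*S - 922) = -3 + (-922 - 844*S) = -925 - 844*S)
1/(c(-772) + q(-879, -812)) = 1/((2 + 5*(-772)) + (-925 - 844*(-879))) = 1/((2 - 3860) + (-925 + 741876)) = 1/(-3858 + 740951) = 1/737093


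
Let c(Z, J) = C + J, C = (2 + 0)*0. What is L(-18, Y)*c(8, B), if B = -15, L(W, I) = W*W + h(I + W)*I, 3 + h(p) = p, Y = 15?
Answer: -3510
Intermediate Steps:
h(p) = -3 + p
C = 0 (C = 2*0 = 0)
L(W, I) = W² + I*(-3 + I + W) (L(W, I) = W*W + (-3 + (I + W))*I = W² + (-3 + I + W)*I = W² + I*(-3 + I + W))
c(Z, J) = J (c(Z, J) = 0 + J = J)
L(-18, Y)*c(8, B) = ((-18)² + 15*(-3 + 15 - 18))*(-15) = (324 + 15*(-6))*(-15) = (324 - 90)*(-15) = 234*(-15) = -3510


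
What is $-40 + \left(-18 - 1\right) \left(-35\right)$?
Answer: $625$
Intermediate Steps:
$-40 + \left(-18 - 1\right) \left(-35\right) = -40 - -665 = -40 + 665 = 625$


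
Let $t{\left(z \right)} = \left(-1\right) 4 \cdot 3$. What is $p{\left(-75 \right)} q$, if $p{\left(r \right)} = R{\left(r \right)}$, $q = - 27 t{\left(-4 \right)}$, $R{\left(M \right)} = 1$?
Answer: $324$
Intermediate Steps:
$t{\left(z \right)} = -12$ ($t{\left(z \right)} = \left(-4\right) 3 = -12$)
$q = 324$ ($q = \left(-27\right) \left(-12\right) = 324$)
$p{\left(r \right)} = 1$
$p{\left(-75 \right)} q = 1 \cdot 324 = 324$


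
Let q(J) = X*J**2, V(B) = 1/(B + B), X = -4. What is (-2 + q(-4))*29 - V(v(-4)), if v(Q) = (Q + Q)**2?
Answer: -244993/128 ≈ -1914.0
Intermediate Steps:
v(Q) = 4*Q**2 (v(Q) = (2*Q)**2 = 4*Q**2)
V(B) = 1/(2*B)
q(J) = -4*J**2
(-2 + q(-4))*29 - V(v(-4)) = (-2 - 4*(-4)**2)*29 - 1/(2*(4*(-4)**2)) = (-2 - 4*16)*29 - 1/(2*(4*16)) = (-2 - 64)*29 - 1/(2*64) = -66*29 - 1/(2*64) = -1914 - 1*1/128 = -1914 - 1/128 = -244993/128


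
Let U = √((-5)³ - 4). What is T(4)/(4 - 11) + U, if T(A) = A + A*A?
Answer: -20/7 + I*√129 ≈ -2.8571 + 11.358*I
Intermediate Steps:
U = I*√129 (U = √(-125 - 4) = √(-129) = I*√129 ≈ 11.358*I)
T(A) = A + A²
T(4)/(4 - 11) + U = (4*(1 + 4))/(4 - 11) + I*√129 = (4*5)/(-7) + I*√129 = -⅐*20 + I*√129 = -20/7 + I*√129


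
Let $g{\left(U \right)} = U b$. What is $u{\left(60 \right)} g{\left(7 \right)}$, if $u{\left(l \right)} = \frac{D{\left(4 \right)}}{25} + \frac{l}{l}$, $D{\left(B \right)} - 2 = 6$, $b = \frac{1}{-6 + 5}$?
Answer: $- \frac{231}{25} \approx -9.24$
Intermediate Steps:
$b = -1$ ($b = \frac{1}{-1} = -1$)
$D{\left(B \right)} = 8$ ($D{\left(B \right)} = 2 + 6 = 8$)
$u{\left(l \right)} = \frac{33}{25}$ ($u{\left(l \right)} = \frac{8}{25} + \frac{l}{l} = 8 \cdot \frac{1}{25} + 1 = \frac{8}{25} + 1 = \frac{33}{25}$)
$g{\left(U \right)} = - U$ ($g{\left(U \right)} = U \left(-1\right) = - U$)
$u{\left(60 \right)} g{\left(7 \right)} = \frac{33 \left(\left(-1\right) 7\right)}{25} = \frac{33}{25} \left(-7\right) = - \frac{231}{25}$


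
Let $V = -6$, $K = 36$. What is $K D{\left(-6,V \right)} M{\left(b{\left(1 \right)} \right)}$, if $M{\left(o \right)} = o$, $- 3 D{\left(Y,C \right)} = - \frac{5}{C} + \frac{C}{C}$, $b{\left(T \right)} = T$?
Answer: $-22$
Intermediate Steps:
$D{\left(Y,C \right)} = - \frac{1}{3} + \frac{5}{3 C}$ ($D{\left(Y,C \right)} = - \frac{- \frac{5}{C} + \frac{C}{C}}{3} = - \frac{- \frac{5}{C} + 1}{3} = - \frac{1 - \frac{5}{C}}{3} = - \frac{1}{3} + \frac{5}{3 C}$)
$K D{\left(-6,V \right)} M{\left(b{\left(1 \right)} \right)} = 36 \frac{5 - -6}{3 \left(-6\right)} 1 = 36 \cdot \frac{1}{3} \left(- \frac{1}{6}\right) \left(5 + 6\right) 1 = 36 \cdot \frac{1}{3} \left(- \frac{1}{6}\right) 11 \cdot 1 = 36 \left(- \frac{11}{18}\right) 1 = \left(-22\right) 1 = -22$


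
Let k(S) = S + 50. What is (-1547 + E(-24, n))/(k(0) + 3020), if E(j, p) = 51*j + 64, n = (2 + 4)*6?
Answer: -2707/3070 ≈ -0.88176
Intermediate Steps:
n = 36 (n = 6*6 = 36)
k(S) = 50 + S
E(j, p) = 64 + 51*j
(-1547 + E(-24, n))/(k(0) + 3020) = (-1547 + (64 + 51*(-24)))/((50 + 0) + 3020) = (-1547 + (64 - 1224))/(50 + 3020) = (-1547 - 1160)/3070 = -2707*1/3070 = -2707/3070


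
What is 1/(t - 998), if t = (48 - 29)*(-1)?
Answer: -1/1017 ≈ -0.00098328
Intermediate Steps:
t = -19 (t = 19*(-1) = -19)
1/(t - 998) = 1/(-19 - 998) = 1/(-1017) = -1/1017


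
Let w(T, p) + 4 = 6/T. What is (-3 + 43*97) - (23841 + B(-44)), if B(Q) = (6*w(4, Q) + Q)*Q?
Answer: -22269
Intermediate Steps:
w(T, p) = -4 + 6/T
B(Q) = Q*(-15 + Q) (B(Q) = (6*(-4 + 6/4) + Q)*Q = (6*(-4 + 6*(1/4)) + Q)*Q = (6*(-4 + 3/2) + Q)*Q = (6*(-5/2) + Q)*Q = (-15 + Q)*Q = Q*(-15 + Q))
(-3 + 43*97) - (23841 + B(-44)) = (-3 + 43*97) - (23841 - 44*(-15 - 44)) = (-3 + 4171) - (23841 - 44*(-59)) = 4168 - (23841 + 2596) = 4168 - 1*26437 = 4168 - 26437 = -22269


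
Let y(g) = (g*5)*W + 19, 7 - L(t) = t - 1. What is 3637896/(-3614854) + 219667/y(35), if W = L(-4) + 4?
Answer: 391904452397/5095136713 ≈ 76.917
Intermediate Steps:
L(t) = 8 - t (L(t) = 7 - (t - 1) = 7 - (-1 + t) = 7 + (1 - t) = 8 - t)
W = 16 (W = (8 - 1*(-4)) + 4 = (8 + 4) + 4 = 12 + 4 = 16)
y(g) = 19 + 80*g (y(g) = (g*5)*16 + 19 = (5*g)*16 + 19 = 80*g + 19 = 19 + 80*g)
3637896/(-3614854) + 219667/y(35) = 3637896/(-3614854) + 219667/(19 + 80*35) = 3637896*(-1/3614854) + 219667/(19 + 2800) = -1818948/1807427 + 219667/2819 = 391904452397/5095136713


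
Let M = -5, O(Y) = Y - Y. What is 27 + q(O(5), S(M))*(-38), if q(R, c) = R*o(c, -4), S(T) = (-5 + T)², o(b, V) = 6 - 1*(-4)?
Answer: 27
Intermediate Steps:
o(b, V) = 10 (o(b, V) = 6 + 4 = 10)
O(Y) = 0
q(R, c) = 10*R (q(R, c) = R*10 = 10*R)
27 + q(O(5), S(M))*(-38) = 27 + (10*0)*(-38) = 27 + 0*(-38) = 27 + 0 = 27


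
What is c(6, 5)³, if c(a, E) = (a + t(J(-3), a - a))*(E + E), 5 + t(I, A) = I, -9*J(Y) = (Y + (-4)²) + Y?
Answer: -1000/729 ≈ -1.3717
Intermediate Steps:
J(Y) = -16/9 - 2*Y/9 (J(Y) = -((Y + (-4)²) + Y)/9 = -((Y + 16) + Y)/9 = -((16 + Y) + Y)/9 = -(16 + 2*Y)/9 = -16/9 - 2*Y/9)
t(I, A) = -5 + I
c(a, E) = 2*E*(-55/9 + a) (c(a, E) = (a + (-5 + (-16/9 - 2/9*(-3))))*(E + E) = (a + (-5 + (-16/9 + ⅔)))*(2*E) = (a + (-5 - 10/9))*(2*E) = (a - 55/9)*(2*E) = (-55/9 + a)*(2*E) = 2*E*(-55/9 + a))
c(6, 5)³ = ((2/9)*5*(-55 + 9*6))³ = ((2/9)*5*(-55 + 54))³ = ((2/9)*5*(-1))³ = (-10/9)³ = -1000/729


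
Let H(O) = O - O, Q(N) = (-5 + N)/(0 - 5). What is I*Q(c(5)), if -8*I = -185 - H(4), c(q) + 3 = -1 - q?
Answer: 259/4 ≈ 64.750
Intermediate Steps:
c(q) = -4 - q (c(q) = -3 + (-1 - q) = -4 - q)
Q(N) = 1 - N/5 (Q(N) = (-5 + N)/(-5) = (-5 + N)*(-⅕) = 1 - N/5)
H(O) = 0
I = 185/8 (I = -(-185 - 1*0)/8 = -(-185 + 0)/8 = -⅛*(-185) = 185/8 ≈ 23.125)
I*Q(c(5)) = 185*(1 - (-4 - 1*5)/5)/8 = 185*(1 - (-4 - 5)/5)/8 = 185*(1 - ⅕*(-9))/8 = 185*(1 + 9/5)/8 = (185/8)*(14/5) = 259/4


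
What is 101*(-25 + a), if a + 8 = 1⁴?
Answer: -3232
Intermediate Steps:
a = -7 (a = -8 + 1⁴ = -8 + 1 = -7)
101*(-25 + a) = 101*(-25 - 7) = 101*(-32) = -3232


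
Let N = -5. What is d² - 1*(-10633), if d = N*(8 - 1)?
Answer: 11858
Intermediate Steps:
d = -35 (d = -5*(8 - 1) = -5*7 = -35)
d² - 1*(-10633) = (-35)² - 1*(-10633) = 1225 + 10633 = 11858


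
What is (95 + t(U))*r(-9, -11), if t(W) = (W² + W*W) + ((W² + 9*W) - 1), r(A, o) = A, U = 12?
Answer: -5706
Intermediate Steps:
t(W) = -1 + 3*W² + 9*W (t(W) = (W² + W²) + (-1 + W² + 9*W) = 2*W² + (-1 + W² + 9*W) = -1 + 3*W² + 9*W)
(95 + t(U))*r(-9, -11) = (95 + (-1 + 3*12² + 9*12))*(-9) = (95 + (-1 + 3*144 + 108))*(-9) = (95 + (-1 + 432 + 108))*(-9) = (95 + 539)*(-9) = 634*(-9) = -5706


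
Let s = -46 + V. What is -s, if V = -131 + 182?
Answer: -5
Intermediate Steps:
V = 51
s = 5 (s = -46 + 51 = 5)
-s = -1*5 = -5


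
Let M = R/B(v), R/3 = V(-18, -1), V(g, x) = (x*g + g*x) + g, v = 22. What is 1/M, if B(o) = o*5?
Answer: 55/27 ≈ 2.0370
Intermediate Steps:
V(g, x) = g + 2*g*x (V(g, x) = (g*x + g*x) + g = 2*g*x + g = g + 2*g*x)
R = 54 (R = 3*(-18*(1 + 2*(-1))) = 3*(-18*(1 - 2)) = 3*(-18*(-1)) = 3*18 = 54)
B(o) = 5*o
M = 27/55 (M = 54/((5*22)) = 54/110 = 54*(1/110) = 27/55 ≈ 0.49091)
1/M = 1/(27/55) = 55/27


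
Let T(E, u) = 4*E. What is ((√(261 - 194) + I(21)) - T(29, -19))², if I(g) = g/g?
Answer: (115 - √67)² ≈ 11409.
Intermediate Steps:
I(g) = 1
((√(261 - 194) + I(21)) - T(29, -19))² = ((√(261 - 194) + 1) - 4*29)² = ((√67 + 1) - 1*116)² = ((1 + √67) - 116)² = (-115 + √67)²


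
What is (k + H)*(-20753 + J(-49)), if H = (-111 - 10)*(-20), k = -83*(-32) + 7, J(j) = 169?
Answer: -104628472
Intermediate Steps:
k = 2663 (k = 2656 + 7 = 2663)
H = 2420 (H = -121*(-20) = 2420)
(k + H)*(-20753 + J(-49)) = (2663 + 2420)*(-20753 + 169) = 5083*(-20584) = -104628472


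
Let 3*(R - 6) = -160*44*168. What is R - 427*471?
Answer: -595351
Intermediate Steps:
R = -394234 (R = 6 + (-160*44*168)/3 = 6 + (-7040*168)/3 = 6 + (⅓)*(-1182720) = 6 - 394240 = -394234)
R - 427*471 = -394234 - 427*471 = -394234 - 201117 = -595351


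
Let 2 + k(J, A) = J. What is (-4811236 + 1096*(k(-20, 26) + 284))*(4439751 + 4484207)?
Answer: -40372735604472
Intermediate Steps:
k(J, A) = -2 + J
(-4811236 + 1096*(k(-20, 26) + 284))*(4439751 + 4484207) = (-4811236 + 1096*((-2 - 20) + 284))*(4439751 + 4484207) = (-4811236 + 1096*(-22 + 284))*8923958 = (-4811236 + 1096*262)*8923958 = (-4811236 + 287152)*8923958 = -4524084*8923958 = -40372735604472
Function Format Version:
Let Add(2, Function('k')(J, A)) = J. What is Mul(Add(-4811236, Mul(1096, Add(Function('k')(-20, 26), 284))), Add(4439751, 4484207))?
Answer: -40372735604472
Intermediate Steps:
Function('k')(J, A) = Add(-2, J)
Mul(Add(-4811236, Mul(1096, Add(Function('k')(-20, 26), 284))), Add(4439751, 4484207)) = Mul(Add(-4811236, Mul(1096, Add(Add(-2, -20), 284))), Add(4439751, 4484207)) = Mul(Add(-4811236, Mul(1096, Add(-22, 284))), 8923958) = Mul(Add(-4811236, Mul(1096, 262)), 8923958) = Mul(Add(-4811236, 287152), 8923958) = Mul(-4524084, 8923958) = -40372735604472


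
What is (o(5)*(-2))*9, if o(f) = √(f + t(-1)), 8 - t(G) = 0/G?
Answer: -18*√13 ≈ -64.900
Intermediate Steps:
t(G) = 8 (t(G) = 8 - 0/G = 8 - 1*0 = 8 + 0 = 8)
o(f) = √(8 + f) (o(f) = √(f + 8) = √(8 + f))
(o(5)*(-2))*9 = (√(8 + 5)*(-2))*9 = (√13*(-2))*9 = -2*√13*9 = -18*√13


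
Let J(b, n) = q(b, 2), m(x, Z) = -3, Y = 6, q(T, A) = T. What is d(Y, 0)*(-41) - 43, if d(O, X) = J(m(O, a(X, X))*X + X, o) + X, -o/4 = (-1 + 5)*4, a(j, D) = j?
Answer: -43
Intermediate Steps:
o = -64 (o = -4*(-1 + 5)*4 = -16*4 = -4*16 = -64)
J(b, n) = b
d(O, X) = -X (d(O, X) = (-3*X + X) + X = -2*X + X = -X)
d(Y, 0)*(-41) - 43 = -1*0*(-41) - 43 = 0*(-41) - 43 = 0 - 43 = -43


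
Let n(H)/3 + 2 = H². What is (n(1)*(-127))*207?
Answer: 78867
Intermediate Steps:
n(H) = -6 + 3*H²
(n(1)*(-127))*207 = ((-6 + 3*1²)*(-127))*207 = ((-6 + 3*1)*(-127))*207 = ((-6 + 3)*(-127))*207 = -3*(-127)*207 = 381*207 = 78867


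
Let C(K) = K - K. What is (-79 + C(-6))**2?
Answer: 6241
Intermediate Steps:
C(K) = 0
(-79 + C(-6))**2 = (-79 + 0)**2 = (-79)**2 = 6241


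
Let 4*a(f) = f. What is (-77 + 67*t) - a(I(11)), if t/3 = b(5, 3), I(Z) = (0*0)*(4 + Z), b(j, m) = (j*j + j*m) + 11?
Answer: 10174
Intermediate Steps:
b(j, m) = 11 + j² + j*m (b(j, m) = (j² + j*m) + 11 = 11 + j² + j*m)
I(Z) = 0 (I(Z) = 0*(4 + Z) = 0)
t = 153 (t = 3*(11 + 5² + 5*3) = 3*(11 + 25 + 15) = 3*51 = 153)
a(f) = f/4
(-77 + 67*t) - a(I(11)) = (-77 + 67*153) - 0/4 = (-77 + 10251) - 1*0 = 10174 + 0 = 10174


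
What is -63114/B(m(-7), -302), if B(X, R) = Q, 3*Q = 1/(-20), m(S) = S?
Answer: 3786840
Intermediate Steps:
Q = -1/60 (Q = (⅓)/(-20) = (⅓)*(-1/20) = -1/60 ≈ -0.016667)
B(X, R) = -1/60
-63114/B(m(-7), -302) = -63114/(-1/60) = -63114*(-60) = 3786840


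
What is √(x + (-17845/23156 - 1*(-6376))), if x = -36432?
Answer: I*√4029112629409/11578 ≈ 173.37*I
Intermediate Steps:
√(x + (-17845/23156 - 1*(-6376))) = √(-36432 + (-17845/23156 - 1*(-6376))) = √(-36432 + (-17845*1/23156 + 6376)) = √(-36432 + (-17845/23156 + 6376)) = √(-36432 + 147624811/23156) = √(-695994581/23156) = I*√4029112629409/11578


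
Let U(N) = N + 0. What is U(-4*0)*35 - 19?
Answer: -19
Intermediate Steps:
U(N) = N
U(-4*0)*35 - 19 = -4*0*35 - 19 = 0*35 - 19 = 0 - 19 = -19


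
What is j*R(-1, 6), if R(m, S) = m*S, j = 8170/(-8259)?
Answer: 16340/2753 ≈ 5.9353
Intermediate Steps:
j = -8170/8259 (j = 8170*(-1/8259) = -8170/8259 ≈ -0.98922)
R(m, S) = S*m
j*R(-1, 6) = -16340*(-1)/2753 = -8170/8259*(-6) = 16340/2753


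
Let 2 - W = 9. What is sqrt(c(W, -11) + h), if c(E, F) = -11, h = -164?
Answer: 5*I*sqrt(7) ≈ 13.229*I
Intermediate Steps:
W = -7 (W = 2 - 1*9 = 2 - 9 = -7)
sqrt(c(W, -11) + h) = sqrt(-11 - 164) = sqrt(-175) = 5*I*sqrt(7)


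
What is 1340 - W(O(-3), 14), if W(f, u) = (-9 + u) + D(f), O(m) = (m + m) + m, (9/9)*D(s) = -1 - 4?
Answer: 1340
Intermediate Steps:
D(s) = -5 (D(s) = -1 - 4 = -5)
O(m) = 3*m (O(m) = 2*m + m = 3*m)
W(f, u) = -14 + u (W(f, u) = (-9 + u) - 5 = -14 + u)
1340 - W(O(-3), 14) = 1340 - (-14 + 14) = 1340 - 1*0 = 1340 + 0 = 1340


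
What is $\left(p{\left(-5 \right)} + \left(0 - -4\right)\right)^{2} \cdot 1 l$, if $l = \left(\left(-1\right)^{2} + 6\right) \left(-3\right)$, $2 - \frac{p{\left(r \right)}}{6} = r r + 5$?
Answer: $-564816$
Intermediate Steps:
$p{\left(r \right)} = -18 - 6 r^{2}$ ($p{\left(r \right)} = 12 - 6 \left(r r + 5\right) = 12 - 6 \left(r^{2} + 5\right) = 12 - 6 \left(5 + r^{2}\right) = 12 - \left(30 + 6 r^{2}\right) = -18 - 6 r^{2}$)
$l = -21$ ($l = \left(1 + 6\right) \left(-3\right) = 7 \left(-3\right) = -21$)
$\left(p{\left(-5 \right)} + \left(0 - -4\right)\right)^{2} \cdot 1 l = \left(\left(-18 - 6 \left(-5\right)^{2}\right) + \left(0 - -4\right)\right)^{2} \cdot 1 \left(-21\right) = \left(\left(-18 - 150\right) + \left(0 + 4\right)\right)^{2} \cdot 1 \left(-21\right) = \left(\left(-18 - 150\right) + 4\right)^{2} \cdot 1 \left(-21\right) = \left(-168 + 4\right)^{2} \cdot 1 \left(-21\right) = \left(-164\right)^{2} \cdot 1 \left(-21\right) = 26896 \cdot 1 \left(-21\right) = 26896 \left(-21\right) = -564816$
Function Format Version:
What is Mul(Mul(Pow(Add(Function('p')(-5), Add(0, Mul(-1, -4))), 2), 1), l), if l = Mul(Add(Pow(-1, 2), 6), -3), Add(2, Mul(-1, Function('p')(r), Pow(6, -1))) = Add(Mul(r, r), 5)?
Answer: -564816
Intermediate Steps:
Function('p')(r) = Add(-18, Mul(-6, Pow(r, 2))) (Function('p')(r) = Add(12, Mul(-6, Add(Mul(r, r), 5))) = Add(12, Mul(-6, Add(Pow(r, 2), 5))) = Add(12, Mul(-6, Add(5, Pow(r, 2)))) = Add(12, Add(-30, Mul(-6, Pow(r, 2)))) = Add(-18, Mul(-6, Pow(r, 2))))
l = -21 (l = Mul(Add(1, 6), -3) = Mul(7, -3) = -21)
Mul(Mul(Pow(Add(Function('p')(-5), Add(0, Mul(-1, -4))), 2), 1), l) = Mul(Mul(Pow(Add(Add(-18, Mul(-6, Pow(-5, 2))), Add(0, Mul(-1, -4))), 2), 1), -21) = Mul(Mul(Pow(Add(Add(-18, Mul(-6, 25)), Add(0, 4)), 2), 1), -21) = Mul(Mul(Pow(Add(Add(-18, -150), 4), 2), 1), -21) = Mul(Mul(Pow(Add(-168, 4), 2), 1), -21) = Mul(Mul(Pow(-164, 2), 1), -21) = Mul(Mul(26896, 1), -21) = Mul(26896, -21) = -564816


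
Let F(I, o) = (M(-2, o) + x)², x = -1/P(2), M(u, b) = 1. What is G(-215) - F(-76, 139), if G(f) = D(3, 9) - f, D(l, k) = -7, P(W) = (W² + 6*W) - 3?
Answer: 35008/169 ≈ 207.15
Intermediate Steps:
P(W) = -3 + W² + 6*W
x = -1/13 (x = -1/(-3 + 2² + 6*2) = -1/(-3 + 4 + 12) = -1/13 ≈ -0.076923)
F(I, o) = 144/169 (F(I, o) = (1 - 1/13)² = (12/13)² = 144/169)
G(f) = -7 - f
G(-215) - F(-76, 139) = (-7 - 1*(-215)) - 1*144/169 = (-7 + 215) - 144/169 = 208 - 144/169 = 35008/169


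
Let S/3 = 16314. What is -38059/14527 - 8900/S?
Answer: -995986939/355490217 ≈ -2.8017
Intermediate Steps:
S = 48942 (S = 3*16314 = 48942)
-38059/14527 - 8900/S = -38059/14527 - 8900/48942 = -38059*1/14527 - 8900*1/48942 = -38059/14527 - 4450/24471 = -995986939/355490217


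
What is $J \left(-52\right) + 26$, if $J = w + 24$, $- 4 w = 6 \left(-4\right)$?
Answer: $-1534$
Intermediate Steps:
$w = 6$ ($w = - \frac{6 \left(-4\right)}{4} = \left(- \frac{1}{4}\right) \left(-24\right) = 6$)
$J = 30$ ($J = 6 + 24 = 30$)
$J \left(-52\right) + 26 = 30 \left(-52\right) + 26 = -1560 + 26 = -1534$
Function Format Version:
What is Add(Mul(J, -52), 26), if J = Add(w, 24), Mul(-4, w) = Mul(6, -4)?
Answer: -1534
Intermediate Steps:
w = 6 (w = Mul(Rational(-1, 4), Mul(6, -4)) = Mul(Rational(-1, 4), -24) = 6)
J = 30 (J = Add(6, 24) = 30)
Add(Mul(J, -52), 26) = Add(Mul(30, -52), 26) = Add(-1560, 26) = -1534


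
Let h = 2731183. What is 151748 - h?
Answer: -2579435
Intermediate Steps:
151748 - h = 151748 - 1*2731183 = 151748 - 2731183 = -2579435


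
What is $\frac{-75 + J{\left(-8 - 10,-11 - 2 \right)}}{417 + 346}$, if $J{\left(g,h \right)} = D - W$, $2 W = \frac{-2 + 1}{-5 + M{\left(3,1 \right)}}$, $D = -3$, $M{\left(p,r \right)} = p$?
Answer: $- \frac{313}{3052} \approx -0.10256$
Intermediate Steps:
$W = \frac{1}{4}$ ($W = \frac{\left(-2 + 1\right) \frac{1}{-5 + 3}}{2} = \frac{\left(-1\right) \frac{1}{-2}}{2} = \frac{\left(-1\right) \left(- \frac{1}{2}\right)}{2} = \frac{1}{2} \cdot \frac{1}{2} = \frac{1}{4} \approx 0.25$)
$J{\left(g,h \right)} = - \frac{13}{4}$ ($J{\left(g,h \right)} = -3 - \frac{1}{4} = - \frac{13}{4}$)
$\frac{-75 + J{\left(-8 - 10,-11 - 2 \right)}}{417 + 346} = \frac{-75 - \frac{13}{4}}{417 + 346} = - \frac{313}{4 \cdot 763} = \left(- \frac{313}{4}\right) \frac{1}{763} = - \frac{313}{3052}$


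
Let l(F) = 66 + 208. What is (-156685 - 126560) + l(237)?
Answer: -282971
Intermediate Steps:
l(F) = 274
(-156685 - 126560) + l(237) = (-156685 - 126560) + 274 = -283245 + 274 = -282971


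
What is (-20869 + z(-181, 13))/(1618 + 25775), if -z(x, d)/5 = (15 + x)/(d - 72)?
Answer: -1232101/1616187 ≈ -0.76235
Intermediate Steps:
z(x, d) = -5*(15 + x)/(-72 + d) (z(x, d) = -5*(15 + x)/(d - 72) = -5*(15 + x)/(-72 + d))
(-20869 + z(-181, 13))/(1618 + 25775) = (-20869 + 5*(-15 - 1*(-181))/(-72 + 13))/(1618 + 25775) = (-20869 + 5*(-15 + 181)/(-59))/27393 = (-20869 + 5*(-1/59)*166)*(1/27393) = (-20869 - 830/59)*(1/27393) = -1232101/59*1/27393 = -1232101/1616187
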